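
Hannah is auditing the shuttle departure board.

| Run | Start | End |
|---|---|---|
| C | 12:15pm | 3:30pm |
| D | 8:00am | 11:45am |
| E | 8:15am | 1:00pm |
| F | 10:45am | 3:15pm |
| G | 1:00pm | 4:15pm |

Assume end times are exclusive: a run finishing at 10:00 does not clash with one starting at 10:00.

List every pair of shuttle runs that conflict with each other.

C & E, C & F, C & G, D & E, D & F, E & F, F & G

Sorted by start: D, E, F, C, G.
E starts before D ends → D and E overlap.
F starts before D ends → D and F overlap.
C starts after D ends, so D has no further overlaps.
F starts before E ends → E and F overlap.
C starts before E ends → E and C overlap.
G starts exactly when E ends (back-to-back, no overlap).
C starts before F ends → F and C overlap.
G starts before F ends → F and G overlap.
G starts before C ends → C and G overlap.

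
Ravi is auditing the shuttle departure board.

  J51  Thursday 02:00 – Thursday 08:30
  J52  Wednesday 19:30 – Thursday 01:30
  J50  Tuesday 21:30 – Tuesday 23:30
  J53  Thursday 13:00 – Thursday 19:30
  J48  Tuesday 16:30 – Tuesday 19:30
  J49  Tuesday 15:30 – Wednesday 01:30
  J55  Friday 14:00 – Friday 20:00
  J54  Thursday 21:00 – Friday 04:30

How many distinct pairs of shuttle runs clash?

2

Check each pair: they overlap iff neither finishes before the other starts.
Sorted by start: J49, J48, J50, J52, J51, J53, J54, J55.
J48 starts before J49 ends → J49 and J48 overlap.
J50 starts before J49 ends → J49 and J50 overlap.
J52 starts after J49 ends; J49 is clear from here.
J50 starts after J48 ends; J48 is clear from here.
J52 starts after J50 ends; J50 is clear from here.
J51 starts after J52 ends; J52 is clear from here.
J53 starts after J51 ends; J51 is clear from here.
J54 starts after J53 ends; J53 is clear from here.
J55 starts after J54 ends.
Overlapping pairs: J48 & J49, J49 & J50 — 2 in total.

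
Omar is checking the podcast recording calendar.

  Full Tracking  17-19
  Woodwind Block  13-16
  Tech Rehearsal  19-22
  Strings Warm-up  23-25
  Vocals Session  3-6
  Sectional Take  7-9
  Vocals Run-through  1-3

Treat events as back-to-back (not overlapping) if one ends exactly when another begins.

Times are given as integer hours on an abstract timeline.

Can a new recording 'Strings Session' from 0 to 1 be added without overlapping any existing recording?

Yes — the slot is free

Vocals Run-through: starts 1 at or after Strings Session ends 1 → clear.
Vocals Session: starts 3 at or after Strings Session ends 1 → clear.
Sectional Take: starts 7 at or after Strings Session ends 1 → clear.
Woodwind Block: starts 13 at or after Strings Session ends 1 → clear.
Full Tracking: starts 17 at or after Strings Session ends 1 → clear.
Tech Rehearsal: starts 19 at or after Strings Session ends 1 → clear.
Strings Warm-up: starts 23 at or after Strings Session ends 1 → clear.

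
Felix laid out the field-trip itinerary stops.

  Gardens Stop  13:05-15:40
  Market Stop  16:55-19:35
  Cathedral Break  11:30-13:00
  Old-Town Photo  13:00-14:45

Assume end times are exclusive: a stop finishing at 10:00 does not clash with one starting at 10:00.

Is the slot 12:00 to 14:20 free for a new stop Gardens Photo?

Cathedral Break: starts 11:30 before Gardens Photo ends 14:20, and ends 13:00 after Gardens Photo starts 12:00 → overlap.
Old-Town Photo: starts 13:00 before Gardens Photo ends 14:20, and ends 14:45 after Gardens Photo starts 12:00 → overlap.
Gardens Stop: starts 13:05 before Gardens Photo ends 14:20, and ends 15:40 after Gardens Photo starts 12:00 → overlap.
Market Stop: starts 16:55 at or after Gardens Photo ends 14:20 → clear.
Gardens Photo overlaps Old-Town Photo, Cathedral Break, Gardens Stop.

No — it overlaps Cathedral Break, Gardens Stop, Old-Town Photo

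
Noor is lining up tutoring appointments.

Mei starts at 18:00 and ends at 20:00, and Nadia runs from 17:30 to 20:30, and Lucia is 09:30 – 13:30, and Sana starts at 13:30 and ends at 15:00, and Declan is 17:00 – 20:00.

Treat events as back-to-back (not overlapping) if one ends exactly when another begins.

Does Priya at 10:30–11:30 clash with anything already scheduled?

Lucia: starts 09:30 before Priya ends 11:30, and ends 13:30 after Priya starts 10:30 → overlap.
Sana: starts 13:30 at or after Priya ends 11:30 → clear.
Declan: starts 17:00 at or after Priya ends 11:30 → clear.
Nadia: starts 17:30 at or after Priya ends 11:30 → clear.
Mei: starts 18:00 at or after Priya ends 11:30 → clear.
Priya overlaps Lucia.

Yes — it overlaps Lucia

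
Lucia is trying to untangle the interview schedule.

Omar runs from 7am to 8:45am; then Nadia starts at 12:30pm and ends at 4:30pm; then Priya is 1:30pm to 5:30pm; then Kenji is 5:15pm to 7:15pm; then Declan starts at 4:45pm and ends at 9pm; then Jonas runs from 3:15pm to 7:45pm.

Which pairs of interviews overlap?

Sorted by start: Omar, Nadia, Priya, Jonas, Declan, Kenji.
Nadia starts after Omar ends; Omar is clear from here.
Priya starts before Nadia ends → Nadia and Priya overlap.
Jonas starts before Nadia ends → Nadia and Jonas overlap.
Declan starts after Nadia ends; Nadia is clear from here.
Jonas starts before Priya ends → Priya and Jonas overlap.
Declan starts before Priya ends → Priya and Declan overlap.
Kenji starts before Priya ends → Priya and Kenji overlap.
Declan starts before Jonas ends → Jonas and Declan overlap.
Kenji starts before Jonas ends → Jonas and Kenji overlap.
Kenji starts before Declan ends → Declan and Kenji overlap.

Declan & Jonas, Declan & Kenji, Declan & Priya, Jonas & Kenji, Jonas & Nadia, Jonas & Priya, Kenji & Priya, Nadia & Priya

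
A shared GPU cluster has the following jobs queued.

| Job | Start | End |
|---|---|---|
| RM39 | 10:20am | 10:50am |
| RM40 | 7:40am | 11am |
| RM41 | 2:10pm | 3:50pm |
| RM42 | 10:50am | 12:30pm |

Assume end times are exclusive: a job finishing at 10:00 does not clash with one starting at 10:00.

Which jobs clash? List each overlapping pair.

RM39 & RM40, RM40 & RM42

Sorted by start: RM40, RM39, RM42, RM41.
RM39 starts before RM40 ends → RM40 and RM39 overlap.
RM42 starts before RM40 ends → RM40 and RM42 overlap.
RM41 starts after RM40 ends.
RM42 starts exactly when RM39 ends (back-to-back, no overlap); RM39 is clear from here.
RM41 starts after RM42 ends.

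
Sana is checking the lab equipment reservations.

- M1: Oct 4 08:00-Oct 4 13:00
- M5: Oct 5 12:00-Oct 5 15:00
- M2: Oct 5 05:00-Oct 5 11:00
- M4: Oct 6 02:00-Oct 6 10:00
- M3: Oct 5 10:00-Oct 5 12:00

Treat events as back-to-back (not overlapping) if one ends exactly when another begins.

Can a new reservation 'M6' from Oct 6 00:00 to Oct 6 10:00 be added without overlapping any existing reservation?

M1: ends Oct 4 13:00 at or before M6 starts Oct 6 00:00 → clear.
M2: ends Oct 5 11:00 at or before M6 starts Oct 6 00:00 → clear.
M3: ends Oct 5 12:00 at or before M6 starts Oct 6 00:00 → clear.
M5: ends Oct 5 15:00 at or before M6 starts Oct 6 00:00 → clear.
M4: starts Oct 6 02:00 before M6 ends Oct 6 10:00, and ends Oct 6 10:00 after M6 starts Oct 6 00:00 → overlap.
M6 overlaps M4.

No — it overlaps M4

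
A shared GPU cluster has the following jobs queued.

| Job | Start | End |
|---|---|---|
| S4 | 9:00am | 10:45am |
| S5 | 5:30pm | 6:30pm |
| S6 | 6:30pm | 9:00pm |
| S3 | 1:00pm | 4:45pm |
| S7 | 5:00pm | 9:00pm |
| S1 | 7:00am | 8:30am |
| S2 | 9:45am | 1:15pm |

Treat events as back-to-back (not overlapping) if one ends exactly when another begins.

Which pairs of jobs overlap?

Sorted by start: S1, S4, S2, S3, S7, S5, S6.
S4 starts after S1 ends, so S1 has no further overlaps.
S2 starts before S4 ends → S4 and S2 overlap.
S3 starts after S4 ends, so S4 has no further overlaps.
S3 starts before S2 ends → S2 and S3 overlap.
S7 starts after S2 ends, so S2 has no further overlaps.
S7 starts after S3 ends, so S3 has no further overlaps.
S5 starts before S7 ends → S7 and S5 overlap.
S6 starts before S7 ends → S7 and S6 overlap.
S6 starts exactly when S5 ends (back-to-back, no overlap).

S2 & S3, S2 & S4, S5 & S7, S6 & S7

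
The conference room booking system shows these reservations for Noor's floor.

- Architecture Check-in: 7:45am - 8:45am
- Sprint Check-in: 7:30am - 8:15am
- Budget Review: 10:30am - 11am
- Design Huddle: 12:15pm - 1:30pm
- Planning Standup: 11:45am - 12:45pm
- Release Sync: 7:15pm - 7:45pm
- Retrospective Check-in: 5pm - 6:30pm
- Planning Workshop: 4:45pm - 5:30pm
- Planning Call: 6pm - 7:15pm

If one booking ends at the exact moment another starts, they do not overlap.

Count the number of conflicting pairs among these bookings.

Sorted by start: Sprint Check-in, Architecture Check-in, Budget Review, Planning Standup, Design Huddle, Planning Workshop, Retrospective Check-in, Planning Call, Release Sync.
Architecture Check-in starts before Sprint Check-in ends → Sprint Check-in and Architecture Check-in overlap.
Budget Review starts after Sprint Check-in ends; Sprint Check-in is clear from here.
Budget Review starts after Architecture Check-in ends; Architecture Check-in is clear from here.
Planning Standup starts after Budget Review ends; Budget Review is clear from here.
Design Huddle starts before Planning Standup ends → Planning Standup and Design Huddle overlap.
Planning Workshop starts after Planning Standup ends; Planning Standup is clear from here.
Planning Workshop starts after Design Huddle ends; Design Huddle is clear from here.
Retrospective Check-in starts before Planning Workshop ends → Planning Workshop and Retrospective Check-in overlap.
Planning Call starts after Planning Workshop ends; Planning Workshop is clear from here.
Planning Call starts before Retrospective Check-in ends → Retrospective Check-in and Planning Call overlap.
Release Sync starts after Retrospective Check-in ends.
Release Sync starts exactly when Planning Call ends (back-to-back, no overlap).
Overlapping pairs: Architecture Check-in & Sprint Check-in, Design Huddle & Planning Standup, Planning Call & Retrospective Check-in, Planning Workshop & Retrospective Check-in — 4 in total.

4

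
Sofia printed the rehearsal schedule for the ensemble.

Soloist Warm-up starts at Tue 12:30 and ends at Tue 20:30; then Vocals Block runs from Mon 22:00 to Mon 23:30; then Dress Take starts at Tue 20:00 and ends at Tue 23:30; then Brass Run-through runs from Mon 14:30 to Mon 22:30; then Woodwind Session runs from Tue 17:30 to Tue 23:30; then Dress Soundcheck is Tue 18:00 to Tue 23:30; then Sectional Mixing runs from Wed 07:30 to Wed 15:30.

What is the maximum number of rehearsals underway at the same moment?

4

Sweep the timeline, counting +1 at each start and −1 at each end (ends before starts at a tie):
Mon 14:30 start Brass Run-through → 1
Mon 22:00 start Vocals Block → 2
Mon 22:30 end Brass Run-through → 1
Mon 23:30 end Vocals Block → 0
Tue 12:30 start Soloist Warm-up → 1
Tue 17:30 start Woodwind Session → 2
Tue 18:00 start Dress Soundcheck → 3
Tue 20:00 start Dress Take → 4
Tue 20:30 end Soloist Warm-up → 3
Tue 23:30 end Dress Soundcheck → 2
Tue 23:30 end Dress Take → 1
Tue 23:30 end Woodwind Session → 0
Wed 07:30 start Sectional Mixing → 1
Wed 15:30 end Sectional Mixing → 0
Peak is 4, at Tue 20:00 (Dress Soundcheck, Dress Take, Soloist Warm-up, Woodwind Session).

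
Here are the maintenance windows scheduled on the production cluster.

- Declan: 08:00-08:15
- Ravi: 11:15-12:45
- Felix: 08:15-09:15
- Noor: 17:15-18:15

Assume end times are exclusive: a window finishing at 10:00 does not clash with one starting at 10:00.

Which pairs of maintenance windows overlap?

Check each pair: they overlap iff neither finishes before the other starts.
Sorted by start: Declan, Felix, Ravi, Noor.
Felix starts exactly when Declan ends (back-to-back, no overlap); Declan is clear from here.
Ravi starts after Felix ends; Felix is clear from here.
Noor starts after Ravi ends.

no overlapping pairs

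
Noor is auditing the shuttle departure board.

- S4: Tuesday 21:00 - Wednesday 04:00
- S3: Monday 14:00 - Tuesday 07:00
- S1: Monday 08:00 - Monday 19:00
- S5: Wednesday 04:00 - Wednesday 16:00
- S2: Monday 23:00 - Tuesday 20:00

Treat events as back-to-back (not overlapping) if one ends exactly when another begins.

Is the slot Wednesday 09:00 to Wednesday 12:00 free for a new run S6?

S1: ends Monday 19:00 at or before S6 starts Wednesday 09:00 → clear.
S3: ends Tuesday 07:00 at or before S6 starts Wednesday 09:00 → clear.
S2: ends Tuesday 20:00 at or before S6 starts Wednesday 09:00 → clear.
S4: ends Wednesday 04:00 at or before S6 starts Wednesday 09:00 → clear.
S5: starts Wednesday 04:00 before S6 ends Wednesday 12:00, and ends Wednesday 16:00 after S6 starts Wednesday 09:00 → overlap.
S6 overlaps S5.

No — it overlaps S5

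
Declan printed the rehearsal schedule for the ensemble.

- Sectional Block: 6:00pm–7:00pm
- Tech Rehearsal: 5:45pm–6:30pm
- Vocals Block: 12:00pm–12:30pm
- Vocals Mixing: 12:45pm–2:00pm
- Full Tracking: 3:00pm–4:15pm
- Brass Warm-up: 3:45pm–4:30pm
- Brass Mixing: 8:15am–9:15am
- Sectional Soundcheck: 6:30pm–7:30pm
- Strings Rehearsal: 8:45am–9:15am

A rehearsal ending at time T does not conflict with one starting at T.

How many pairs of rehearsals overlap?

4

Sorted by start: Brass Mixing, Strings Rehearsal, Vocals Block, Vocals Mixing, Full Tracking, Brass Warm-up, Tech Rehearsal, Sectional Block, Sectional Soundcheck.
Strings Rehearsal starts before Brass Mixing ends → Brass Mixing and Strings Rehearsal overlap.
Vocals Block starts after Brass Mixing ends; Brass Mixing is clear from here.
Vocals Block starts after Strings Rehearsal ends; Strings Rehearsal is clear from here.
Vocals Mixing starts after Vocals Block ends; Vocals Block is clear from here.
Full Tracking starts after Vocals Mixing ends; Vocals Mixing is clear from here.
Brass Warm-up starts before Full Tracking ends → Full Tracking and Brass Warm-up overlap.
Tech Rehearsal starts after Full Tracking ends; Full Tracking is clear from here.
Tech Rehearsal starts after Brass Warm-up ends; Brass Warm-up is clear from here.
Sectional Block starts before Tech Rehearsal ends → Tech Rehearsal and Sectional Block overlap.
Sectional Soundcheck starts exactly when Tech Rehearsal ends (back-to-back, no overlap).
Sectional Soundcheck starts before Sectional Block ends → Sectional Block and Sectional Soundcheck overlap.
Overlapping pairs: Brass Mixing & Strings Rehearsal, Brass Warm-up & Full Tracking, Sectional Block & Sectional Soundcheck, Sectional Block & Tech Rehearsal — 4 in total.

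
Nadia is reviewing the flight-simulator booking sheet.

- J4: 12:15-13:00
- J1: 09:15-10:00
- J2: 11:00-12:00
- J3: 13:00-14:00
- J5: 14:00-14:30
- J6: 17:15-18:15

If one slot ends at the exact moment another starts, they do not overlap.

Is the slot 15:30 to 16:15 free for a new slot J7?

J1: ends 10:00 at or before J7 starts 15:30 → clear.
J2: ends 12:00 at or before J7 starts 15:30 → clear.
J4: ends 13:00 at or before J7 starts 15:30 → clear.
J3: ends 14:00 at or before J7 starts 15:30 → clear.
J5: ends 14:30 at or before J7 starts 15:30 → clear.
J6: starts 17:15 at or after J7 ends 16:15 → clear.

Yes — the slot is free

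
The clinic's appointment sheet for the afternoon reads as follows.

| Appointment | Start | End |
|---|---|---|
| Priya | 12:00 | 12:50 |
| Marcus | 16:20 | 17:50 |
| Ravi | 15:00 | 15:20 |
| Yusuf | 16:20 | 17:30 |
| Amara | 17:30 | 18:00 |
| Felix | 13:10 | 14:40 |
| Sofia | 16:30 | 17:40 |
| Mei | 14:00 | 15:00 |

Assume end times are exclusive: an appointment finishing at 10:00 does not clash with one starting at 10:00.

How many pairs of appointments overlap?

6

Sorted by start: Priya, Felix, Mei, Ravi, Yusuf, Marcus, Sofia, Amara.
Felix starts after Priya ends, so Priya has no further overlaps.
Mei starts before Felix ends → Felix and Mei overlap.
Ravi starts after Felix ends, so Felix has no further overlaps.
Ravi starts exactly when Mei ends (back-to-back, no overlap), so Mei has no further overlaps.
Yusuf starts after Ravi ends, so Ravi has no further overlaps.
Marcus starts before Yusuf ends → Yusuf and Marcus overlap.
Sofia starts before Yusuf ends → Yusuf and Sofia overlap.
Amara starts exactly when Yusuf ends (back-to-back, no overlap).
Sofia starts before Marcus ends → Marcus and Sofia overlap.
Amara starts before Marcus ends → Marcus and Amara overlap.
Amara starts before Sofia ends → Sofia and Amara overlap.
Overlapping pairs: Amara & Marcus, Amara & Sofia, Felix & Mei, Marcus & Sofia, Marcus & Yusuf, Sofia & Yusuf — 6 in total.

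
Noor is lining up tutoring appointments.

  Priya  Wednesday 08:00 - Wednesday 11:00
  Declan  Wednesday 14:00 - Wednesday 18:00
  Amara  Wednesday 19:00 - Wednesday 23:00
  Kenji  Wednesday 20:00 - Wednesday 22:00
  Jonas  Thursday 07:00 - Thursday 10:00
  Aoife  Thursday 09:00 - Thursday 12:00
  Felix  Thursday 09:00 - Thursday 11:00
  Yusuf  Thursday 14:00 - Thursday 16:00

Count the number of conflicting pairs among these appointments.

4

Sorted by start: Priya, Declan, Amara, Kenji, Jonas, Aoife, Felix, Yusuf.
Declan starts after Priya ends, so nothing later overlaps Priya either.
Amara starts after Declan ends, so nothing later overlaps Declan either.
Kenji starts before Amara ends → Amara and Kenji overlap.
Jonas starts after Amara ends, so nothing later overlaps Amara either.
Jonas starts after Kenji ends, so nothing later overlaps Kenji either.
Aoife starts before Jonas ends → Jonas and Aoife overlap.
Felix starts before Jonas ends → Jonas and Felix overlap.
Yusuf starts after Jonas ends.
Felix starts before Aoife ends → Aoife and Felix overlap.
Yusuf starts after Aoife ends.
Yusuf starts after Felix ends.
Overlapping pairs: Amara & Kenji, Aoife & Felix, Aoife & Jonas, Felix & Jonas — 4 in total.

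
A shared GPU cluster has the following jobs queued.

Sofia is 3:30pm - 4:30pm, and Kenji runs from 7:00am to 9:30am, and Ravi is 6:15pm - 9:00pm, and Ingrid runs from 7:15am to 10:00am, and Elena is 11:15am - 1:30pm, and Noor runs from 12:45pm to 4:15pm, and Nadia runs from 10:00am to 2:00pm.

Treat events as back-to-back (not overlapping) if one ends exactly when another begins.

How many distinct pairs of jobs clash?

Sorted by start: Kenji, Ingrid, Nadia, Elena, Noor, Sofia, Ravi.
Ingrid starts before Kenji ends → Kenji and Ingrid overlap.
Nadia starts after Kenji ends; Kenji is clear from here.
Nadia starts exactly when Ingrid ends (back-to-back, no overlap); Ingrid is clear from here.
Elena starts before Nadia ends → Nadia and Elena overlap.
Noor starts before Nadia ends → Nadia and Noor overlap.
Sofia starts after Nadia ends; Nadia is clear from here.
Noor starts before Elena ends → Elena and Noor overlap.
Sofia starts after Elena ends; Elena is clear from here.
Sofia starts before Noor ends → Noor and Sofia overlap.
Ravi starts after Noor ends.
Ravi starts after Sofia ends.
Overlapping pairs: Elena & Nadia, Elena & Noor, Ingrid & Kenji, Nadia & Noor, Noor & Sofia — 5 in total.

5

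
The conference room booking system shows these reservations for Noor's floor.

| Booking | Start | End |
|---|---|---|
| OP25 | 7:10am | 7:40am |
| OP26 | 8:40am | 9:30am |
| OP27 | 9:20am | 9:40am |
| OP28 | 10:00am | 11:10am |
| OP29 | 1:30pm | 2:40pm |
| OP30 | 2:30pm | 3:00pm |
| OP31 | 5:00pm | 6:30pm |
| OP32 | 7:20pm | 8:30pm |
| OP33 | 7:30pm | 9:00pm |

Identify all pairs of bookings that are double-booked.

OP26 & OP27, OP29 & OP30, OP32 & OP33

Sorted by start: OP25, OP26, OP27, OP28, OP29, OP30, OP31, OP32, OP33.
OP26 starts after OP25 ends, so nothing later overlaps OP25 either.
OP27 starts before OP26 ends → OP26 and OP27 overlap.
OP28 starts after OP26 ends, so nothing later overlaps OP26 either.
OP28 starts after OP27 ends, so nothing later overlaps OP27 either.
OP29 starts after OP28 ends, so nothing later overlaps OP28 either.
OP30 starts before OP29 ends → OP29 and OP30 overlap.
OP31 starts after OP29 ends, so nothing later overlaps OP29 either.
OP31 starts after OP30 ends, so nothing later overlaps OP30 either.
OP32 starts after OP31 ends, so nothing later overlaps OP31 either.
OP33 starts before OP32 ends → OP32 and OP33 overlap.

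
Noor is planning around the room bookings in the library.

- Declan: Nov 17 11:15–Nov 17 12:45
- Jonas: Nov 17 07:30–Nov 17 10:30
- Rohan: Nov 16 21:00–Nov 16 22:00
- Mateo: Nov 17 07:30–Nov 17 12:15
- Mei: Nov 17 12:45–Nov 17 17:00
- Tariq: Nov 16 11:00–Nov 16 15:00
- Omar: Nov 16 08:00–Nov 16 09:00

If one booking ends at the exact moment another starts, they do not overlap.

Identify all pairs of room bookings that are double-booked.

Declan & Mateo, Jonas & Mateo

Check each pair: they overlap iff neither finishes before the other starts.
Sorted by start: Omar, Tariq, Rohan, Jonas, Mateo, Declan, Mei.
Tariq starts after Omar ends, so nothing later overlaps Omar either.
Rohan starts after Tariq ends, so nothing later overlaps Tariq either.
Jonas starts after Rohan ends, so nothing later overlaps Rohan either.
Mateo starts before Jonas ends → Jonas and Mateo overlap.
Declan starts after Jonas ends, so nothing later overlaps Jonas either.
Declan starts before Mateo ends → Mateo and Declan overlap.
Mei starts after Mateo ends.
Mei starts exactly when Declan ends (back-to-back, no overlap).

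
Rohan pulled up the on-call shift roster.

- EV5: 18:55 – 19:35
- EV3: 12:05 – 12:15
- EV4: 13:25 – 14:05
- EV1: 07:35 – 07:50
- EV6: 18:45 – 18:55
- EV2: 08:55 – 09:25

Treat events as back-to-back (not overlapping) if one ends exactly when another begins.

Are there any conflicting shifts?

No

Sorted by start: EV1, EV2, EV3, EV4, EV6, EV5.
EV2 starts after EV1 ends; EV1 is clear from here.
EV3 starts after EV2 ends; EV2 is clear from here.
EV4 starts after EV3 ends; EV3 is clear from here.
EV6 starts after EV4 ends; EV4 is clear from here.
EV5 starts exactly when EV6 ends (back-to-back, no overlap).
Every pair is clear; the schedule has no overlaps.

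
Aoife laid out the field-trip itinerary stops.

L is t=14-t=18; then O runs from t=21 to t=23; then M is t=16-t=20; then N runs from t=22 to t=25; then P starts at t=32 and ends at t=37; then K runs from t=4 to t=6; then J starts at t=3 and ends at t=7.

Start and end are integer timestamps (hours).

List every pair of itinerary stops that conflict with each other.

Check each pair: they overlap iff neither finishes before the other starts.
Sorted by start: J, K, L, M, O, N, P.
K starts before J ends → J and K overlap.
L starts after J ends; J is clear from here.
L starts after K ends; K is clear from here.
M starts before L ends → L and M overlap.
O starts after L ends; L is clear from here.
O starts after M ends; M is clear from here.
N starts before O ends → O and N overlap.
P starts after O ends.
P starts after N ends.

J & K, L & M, N & O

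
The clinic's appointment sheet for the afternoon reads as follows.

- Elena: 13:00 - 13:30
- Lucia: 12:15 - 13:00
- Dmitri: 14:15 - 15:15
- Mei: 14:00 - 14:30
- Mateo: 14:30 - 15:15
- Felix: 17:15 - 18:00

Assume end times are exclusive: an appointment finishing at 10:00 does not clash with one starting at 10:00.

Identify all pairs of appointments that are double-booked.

Two intervals overlap when each starts before the other ends.
Sorted by start: Lucia, Elena, Mei, Dmitri, Mateo, Felix.
Elena starts exactly when Lucia ends (back-to-back, no overlap) — done with Lucia.
Mei starts after Elena ends — done with Elena.
Dmitri starts before Mei ends → Mei and Dmitri overlap.
Mateo starts exactly when Mei ends (back-to-back, no overlap) — done with Mei.
Mateo starts before Dmitri ends → Dmitri and Mateo overlap.
Felix starts after Dmitri ends.
Felix starts after Mateo ends.

Dmitri & Mateo, Dmitri & Mei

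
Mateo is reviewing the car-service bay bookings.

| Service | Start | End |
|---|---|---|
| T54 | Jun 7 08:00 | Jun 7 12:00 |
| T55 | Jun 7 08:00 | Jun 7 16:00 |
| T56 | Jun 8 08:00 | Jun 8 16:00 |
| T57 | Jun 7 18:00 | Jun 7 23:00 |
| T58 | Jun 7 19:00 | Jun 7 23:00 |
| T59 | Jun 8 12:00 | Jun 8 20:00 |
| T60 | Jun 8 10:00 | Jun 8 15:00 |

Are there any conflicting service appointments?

Sorted by start: T54, T55, T57, T58, T56, T60, T59.
T55 starts before T54 ends → T54 and T55 overlap.
That's a conflict, so the schedule is not conflict-free.

Yes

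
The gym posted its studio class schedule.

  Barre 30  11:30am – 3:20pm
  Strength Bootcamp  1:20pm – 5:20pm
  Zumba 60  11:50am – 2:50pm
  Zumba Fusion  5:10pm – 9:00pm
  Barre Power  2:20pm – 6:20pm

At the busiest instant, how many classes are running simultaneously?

4

Walk through starts and ends in time order (an end at T is processed before a start at T):
11:30am start Barre 30 → 1
11:50am start Zumba 60 → 2
1:20pm start Strength Bootcamp → 3
2:20pm start Barre Power → 4
2:50pm end Zumba 60 → 3
3:20pm end Barre 30 → 2
5:10pm start Zumba Fusion → 3
5:20pm end Strength Bootcamp → 2
6:20pm end Barre Power → 1
9:00pm end Zumba Fusion → 0
Peak is 4, at 2:20pm (Barre 30, Barre Power, Strength Bootcamp, Zumba 60).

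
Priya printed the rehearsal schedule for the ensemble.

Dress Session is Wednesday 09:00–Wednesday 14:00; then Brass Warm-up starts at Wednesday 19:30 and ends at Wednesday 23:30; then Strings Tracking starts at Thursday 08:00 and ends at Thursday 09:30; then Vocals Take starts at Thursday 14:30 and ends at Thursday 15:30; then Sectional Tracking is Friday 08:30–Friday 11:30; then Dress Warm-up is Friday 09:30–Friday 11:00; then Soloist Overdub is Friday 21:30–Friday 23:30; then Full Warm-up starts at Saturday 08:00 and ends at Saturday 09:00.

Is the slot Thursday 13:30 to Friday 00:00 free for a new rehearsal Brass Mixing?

No — it overlaps Vocals Take

Dress Session: ends Wednesday 14:00 at or before Brass Mixing starts Thursday 13:30 → clear.
Brass Warm-up: ends Wednesday 23:30 at or before Brass Mixing starts Thursday 13:30 → clear.
Strings Tracking: ends Thursday 09:30 at or before Brass Mixing starts Thursday 13:30 → clear.
Vocals Take: starts Thursday 14:30 before Brass Mixing ends Friday 00:00, and ends Thursday 15:30 after Brass Mixing starts Thursday 13:30 → overlap.
Sectional Tracking: starts Friday 08:30 at or after Brass Mixing ends Friday 00:00 → clear.
Dress Warm-up: starts Friday 09:30 at or after Brass Mixing ends Friday 00:00 → clear.
Soloist Overdub: starts Friday 21:30 at or after Brass Mixing ends Friday 00:00 → clear.
Full Warm-up: starts Saturday 08:00 at or after Brass Mixing ends Friday 00:00 → clear.
Brass Mixing overlaps Vocals Take.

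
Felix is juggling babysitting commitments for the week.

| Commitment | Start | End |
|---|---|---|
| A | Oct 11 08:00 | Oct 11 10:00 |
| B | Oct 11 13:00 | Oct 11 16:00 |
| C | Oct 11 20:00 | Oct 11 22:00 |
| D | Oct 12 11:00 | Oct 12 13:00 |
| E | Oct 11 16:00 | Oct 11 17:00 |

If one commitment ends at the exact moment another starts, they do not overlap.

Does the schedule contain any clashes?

Sorted by start: A, B, E, C, D.
B starts after A ends — done with A.
E starts exactly when B ends (back-to-back, no overlap) — done with B.
C starts after E ends — done with E.
D starts after C ends.
Every pair is clear; the schedule has no overlaps.

No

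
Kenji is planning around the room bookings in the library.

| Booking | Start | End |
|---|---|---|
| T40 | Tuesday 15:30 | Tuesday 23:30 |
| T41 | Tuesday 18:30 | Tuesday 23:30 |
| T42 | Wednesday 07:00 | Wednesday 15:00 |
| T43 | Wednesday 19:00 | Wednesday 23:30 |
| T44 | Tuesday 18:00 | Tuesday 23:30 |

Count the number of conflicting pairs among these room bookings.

Check each pair: they overlap iff neither finishes before the other starts.
Sorted by start: T40, T44, T41, T42, T43.
T44 starts before T40 ends → T40 and T44 overlap.
T41 starts before T40 ends → T40 and T41 overlap.
T42 starts after T40 ends, so T40 has no further overlaps.
T41 starts before T44 ends → T44 and T41 overlap.
T42 starts after T44 ends, so T44 has no further overlaps.
T42 starts after T41 ends, so T41 has no further overlaps.
T43 starts after T42 ends.
Overlapping pairs: T40 & T41, T40 & T44, T41 & T44 — 3 in total.

3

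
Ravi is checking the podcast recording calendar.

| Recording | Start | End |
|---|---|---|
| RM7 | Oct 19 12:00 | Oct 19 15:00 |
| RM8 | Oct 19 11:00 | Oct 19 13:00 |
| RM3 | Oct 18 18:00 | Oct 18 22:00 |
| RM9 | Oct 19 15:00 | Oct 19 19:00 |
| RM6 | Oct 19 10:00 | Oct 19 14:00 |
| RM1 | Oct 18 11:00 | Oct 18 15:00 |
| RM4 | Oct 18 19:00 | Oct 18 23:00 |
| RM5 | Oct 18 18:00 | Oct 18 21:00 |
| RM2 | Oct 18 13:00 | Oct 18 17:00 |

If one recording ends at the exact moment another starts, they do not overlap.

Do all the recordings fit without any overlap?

No

Sorted by start: RM1, RM2, RM3, RM5, RM4, RM6, RM8, RM7, RM9.
RM2 starts before RM1 ends → RM1 and RM2 overlap.
That's a conflict, so the schedule is not conflict-free.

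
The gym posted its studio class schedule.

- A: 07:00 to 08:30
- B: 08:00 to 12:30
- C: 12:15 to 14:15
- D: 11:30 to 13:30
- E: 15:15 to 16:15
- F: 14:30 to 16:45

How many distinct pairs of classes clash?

5

Check each pair: they overlap iff neither finishes before the other starts.
Sorted by start: A, B, D, C, F, E.
B starts before A ends → A and B overlap.
D starts after A ends; A is clear from here.
D starts before B ends → B and D overlap.
C starts before B ends → B and C overlap.
F starts after B ends; B is clear from here.
C starts before D ends → D and C overlap.
F starts after D ends; D is clear from here.
F starts after C ends; C is clear from here.
E starts before F ends → F and E overlap.
Overlapping pairs: A & B, B & C, B & D, C & D, E & F — 5 in total.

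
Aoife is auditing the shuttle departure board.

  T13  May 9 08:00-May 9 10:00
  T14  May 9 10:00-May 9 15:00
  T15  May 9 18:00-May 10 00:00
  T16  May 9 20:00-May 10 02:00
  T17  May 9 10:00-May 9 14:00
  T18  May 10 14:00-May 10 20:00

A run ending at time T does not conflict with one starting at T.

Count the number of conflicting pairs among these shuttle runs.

2

Sorted by start: T13, T14, T17, T15, T16, T18.
T14 starts exactly when T13 ends (back-to-back, no overlap); T13 is clear from here.
T17 starts before T14 ends → T14 and T17 overlap.
T15 starts after T14 ends; T14 is clear from here.
T15 starts after T17 ends; T17 is clear from here.
T16 starts before T15 ends → T15 and T16 overlap.
T18 starts after T15 ends.
T18 starts after T16 ends.
Overlapping pairs: T14 & T17, T15 & T16 — 2 in total.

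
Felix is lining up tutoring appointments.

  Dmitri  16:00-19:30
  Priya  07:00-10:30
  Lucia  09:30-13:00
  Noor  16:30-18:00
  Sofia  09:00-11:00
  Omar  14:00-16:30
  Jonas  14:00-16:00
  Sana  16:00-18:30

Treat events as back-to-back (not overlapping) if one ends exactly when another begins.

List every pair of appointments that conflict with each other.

Sorted by start: Priya, Sofia, Lucia, Jonas, Omar, Dmitri, Sana, Noor.
Sofia starts before Priya ends → Priya and Sofia overlap.
Lucia starts before Priya ends → Priya and Lucia overlap.
Jonas starts after Priya ends, so Priya has no further overlaps.
Lucia starts before Sofia ends → Sofia and Lucia overlap.
Jonas starts after Sofia ends, so Sofia has no further overlaps.
Jonas starts after Lucia ends, so Lucia has no further overlaps.
Omar starts before Jonas ends → Jonas and Omar overlap.
Dmitri starts exactly when Jonas ends (back-to-back, no overlap), so Jonas has no further overlaps.
Dmitri starts before Omar ends → Omar and Dmitri overlap.
Sana starts before Omar ends → Omar and Sana overlap.
Noor starts exactly when Omar ends (back-to-back, no overlap).
Sana starts before Dmitri ends → Dmitri and Sana overlap.
Noor starts before Dmitri ends → Dmitri and Noor overlap.
Noor starts before Sana ends → Sana and Noor overlap.

Dmitri & Noor, Dmitri & Omar, Dmitri & Sana, Jonas & Omar, Lucia & Priya, Lucia & Sofia, Noor & Sana, Omar & Sana, Priya & Sofia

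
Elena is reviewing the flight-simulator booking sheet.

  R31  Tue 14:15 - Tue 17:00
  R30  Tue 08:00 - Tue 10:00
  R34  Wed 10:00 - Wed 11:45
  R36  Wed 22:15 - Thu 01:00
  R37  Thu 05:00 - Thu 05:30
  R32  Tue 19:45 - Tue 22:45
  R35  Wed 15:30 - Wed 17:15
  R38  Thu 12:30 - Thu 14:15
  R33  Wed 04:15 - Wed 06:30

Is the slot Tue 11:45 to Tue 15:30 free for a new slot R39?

No — it overlaps R31

R30: ends Tue 10:00 at or before R39 starts Tue 11:45 → clear.
R31: starts Tue 14:15 before R39 ends Tue 15:30, and ends Tue 17:00 after R39 starts Tue 11:45 → overlap.
R32: starts Tue 19:45 at or after R39 ends Tue 15:30 → clear.
R33: starts Wed 04:15 at or after R39 ends Tue 15:30 → clear.
R34: starts Wed 10:00 at or after R39 ends Tue 15:30 → clear.
R35: starts Wed 15:30 at or after R39 ends Tue 15:30 → clear.
R36: starts Wed 22:15 at or after R39 ends Tue 15:30 → clear.
R37: starts Thu 05:00 at or after R39 ends Tue 15:30 → clear.
R38: starts Thu 12:30 at or after R39 ends Tue 15:30 → clear.
R39 overlaps R31.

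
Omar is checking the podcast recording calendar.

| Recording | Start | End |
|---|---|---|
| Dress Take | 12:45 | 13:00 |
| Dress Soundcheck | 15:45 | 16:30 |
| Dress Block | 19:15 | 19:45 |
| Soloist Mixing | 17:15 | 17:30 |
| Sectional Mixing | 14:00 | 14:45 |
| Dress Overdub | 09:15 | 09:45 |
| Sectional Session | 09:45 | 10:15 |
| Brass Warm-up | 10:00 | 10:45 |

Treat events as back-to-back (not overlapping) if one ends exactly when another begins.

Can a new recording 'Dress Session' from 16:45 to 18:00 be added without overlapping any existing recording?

No — it overlaps Soloist Mixing

Dress Overdub: ends 09:45 at or before Dress Session starts 16:45 → clear.
Sectional Session: ends 10:15 at or before Dress Session starts 16:45 → clear.
Brass Warm-up: ends 10:45 at or before Dress Session starts 16:45 → clear.
Dress Take: ends 13:00 at or before Dress Session starts 16:45 → clear.
Sectional Mixing: ends 14:45 at or before Dress Session starts 16:45 → clear.
Dress Soundcheck: ends 16:30 at or before Dress Session starts 16:45 → clear.
Soloist Mixing: starts 17:15 before Dress Session ends 18:00, and ends 17:30 after Dress Session starts 16:45 → overlap.
Dress Block: starts 19:15 at or after Dress Session ends 18:00 → clear.
Dress Session overlaps Soloist Mixing.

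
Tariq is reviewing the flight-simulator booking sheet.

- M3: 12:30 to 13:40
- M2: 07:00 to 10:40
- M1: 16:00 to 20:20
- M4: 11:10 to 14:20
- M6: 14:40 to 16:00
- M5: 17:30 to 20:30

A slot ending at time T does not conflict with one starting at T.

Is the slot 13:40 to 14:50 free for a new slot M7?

No — it overlaps M4, M6

M2: ends 10:40 at or before M7 starts 13:40 → clear.
M4: starts 11:10 before M7 ends 14:50, and ends 14:20 after M7 starts 13:40 → overlap.
M3: ends 13:40 at or before M7 starts 13:40 → clear.
M6: starts 14:40 before M7 ends 14:50, and ends 16:00 after M7 starts 13:40 → overlap.
M1: starts 16:00 at or after M7 ends 14:50 → clear.
M5: starts 17:30 at or after M7 ends 14:50 → clear.
M7 overlaps M4, M6.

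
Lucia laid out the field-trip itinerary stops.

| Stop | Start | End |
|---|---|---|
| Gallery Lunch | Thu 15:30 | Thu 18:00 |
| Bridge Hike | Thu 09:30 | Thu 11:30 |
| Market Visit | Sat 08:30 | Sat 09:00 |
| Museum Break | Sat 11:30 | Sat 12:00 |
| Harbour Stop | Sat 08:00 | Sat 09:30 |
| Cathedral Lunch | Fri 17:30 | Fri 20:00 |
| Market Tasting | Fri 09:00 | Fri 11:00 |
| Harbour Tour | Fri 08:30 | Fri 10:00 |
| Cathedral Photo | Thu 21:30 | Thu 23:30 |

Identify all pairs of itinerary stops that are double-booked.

Sorted by start: Bridge Hike, Gallery Lunch, Cathedral Photo, Harbour Tour, Market Tasting, Cathedral Lunch, Harbour Stop, Market Visit, Museum Break.
Gallery Lunch starts after Bridge Hike ends, so nothing later overlaps Bridge Hike either.
Cathedral Photo starts after Gallery Lunch ends, so nothing later overlaps Gallery Lunch either.
Harbour Tour starts after Cathedral Photo ends, so nothing later overlaps Cathedral Photo either.
Market Tasting starts before Harbour Tour ends → Harbour Tour and Market Tasting overlap.
Cathedral Lunch starts after Harbour Tour ends, so nothing later overlaps Harbour Tour either.
Cathedral Lunch starts after Market Tasting ends, so nothing later overlaps Market Tasting either.
Harbour Stop starts after Cathedral Lunch ends, so nothing later overlaps Cathedral Lunch either.
Market Visit starts before Harbour Stop ends → Harbour Stop and Market Visit overlap.
Museum Break starts after Harbour Stop ends.
Museum Break starts after Market Visit ends.

Harbour Stop & Market Visit, Harbour Tour & Market Tasting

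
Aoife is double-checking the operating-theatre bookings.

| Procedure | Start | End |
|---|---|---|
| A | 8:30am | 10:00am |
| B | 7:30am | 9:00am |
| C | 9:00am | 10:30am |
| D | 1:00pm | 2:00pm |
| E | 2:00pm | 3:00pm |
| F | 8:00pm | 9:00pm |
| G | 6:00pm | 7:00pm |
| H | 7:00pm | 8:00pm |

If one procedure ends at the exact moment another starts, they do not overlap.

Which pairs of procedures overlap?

A & B, A & C

Check each pair: they overlap iff neither finishes before the other starts.
Sorted by start: B, A, C, D, E, G, H, F.
A starts before B ends → B and A overlap.
C starts exactly when B ends (back-to-back, no overlap); B is clear from here.
C starts before A ends → A and C overlap.
D starts after A ends; A is clear from here.
D starts after C ends; C is clear from here.
E starts exactly when D ends (back-to-back, no overlap); D is clear from here.
G starts after E ends; E is clear from here.
H starts exactly when G ends (back-to-back, no overlap); G is clear from here.
F starts exactly when H ends (back-to-back, no overlap).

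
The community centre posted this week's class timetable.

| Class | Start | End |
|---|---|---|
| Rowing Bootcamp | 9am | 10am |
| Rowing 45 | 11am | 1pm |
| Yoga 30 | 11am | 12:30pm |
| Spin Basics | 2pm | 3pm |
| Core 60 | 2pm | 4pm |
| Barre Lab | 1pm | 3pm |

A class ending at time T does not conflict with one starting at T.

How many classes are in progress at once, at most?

3

Sweep the timeline, counting +1 at each start and −1 at each end (ends before starts at a tie):
9am start Rowing Bootcamp → 1
10am end Rowing Bootcamp → 0
11am start Rowing 45 → 1
11am start Yoga 30 → 2
12:30pm end Yoga 30 → 1
1pm end Rowing 45 → 0
1pm start Barre Lab → 1
2pm start Core 60 → 2
2pm start Spin Basics → 3
3pm end Barre Lab → 2
3pm end Spin Basics → 1
4pm end Core 60 → 0
Peak is 3, at 2pm (Barre Lab, Core 60, Spin Basics).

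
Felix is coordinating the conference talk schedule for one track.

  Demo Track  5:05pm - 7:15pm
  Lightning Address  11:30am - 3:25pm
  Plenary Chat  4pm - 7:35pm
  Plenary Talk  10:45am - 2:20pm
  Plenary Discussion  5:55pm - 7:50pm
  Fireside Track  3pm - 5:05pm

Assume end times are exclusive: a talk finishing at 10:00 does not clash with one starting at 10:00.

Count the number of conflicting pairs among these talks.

Sorted by start: Plenary Talk, Lightning Address, Fireside Track, Plenary Chat, Demo Track, Plenary Discussion.
Lightning Address starts before Plenary Talk ends → Plenary Talk and Lightning Address overlap.
Fireside Track starts after Plenary Talk ends, so nothing later overlaps Plenary Talk either.
Fireside Track starts before Lightning Address ends → Lightning Address and Fireside Track overlap.
Plenary Chat starts after Lightning Address ends, so nothing later overlaps Lightning Address either.
Plenary Chat starts before Fireside Track ends → Fireside Track and Plenary Chat overlap.
Demo Track starts exactly when Fireside Track ends (back-to-back, no overlap), so nothing later overlaps Fireside Track either.
Demo Track starts before Plenary Chat ends → Plenary Chat and Demo Track overlap.
Plenary Discussion starts before Plenary Chat ends → Plenary Chat and Plenary Discussion overlap.
Plenary Discussion starts before Demo Track ends → Demo Track and Plenary Discussion overlap.
Overlapping pairs: Demo Track & Plenary Chat, Demo Track & Plenary Discussion, Fireside Track & Lightning Address, Fireside Track & Plenary Chat, Lightning Address & Plenary Talk, Plenary Chat & Plenary Discussion — 6 in total.

6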